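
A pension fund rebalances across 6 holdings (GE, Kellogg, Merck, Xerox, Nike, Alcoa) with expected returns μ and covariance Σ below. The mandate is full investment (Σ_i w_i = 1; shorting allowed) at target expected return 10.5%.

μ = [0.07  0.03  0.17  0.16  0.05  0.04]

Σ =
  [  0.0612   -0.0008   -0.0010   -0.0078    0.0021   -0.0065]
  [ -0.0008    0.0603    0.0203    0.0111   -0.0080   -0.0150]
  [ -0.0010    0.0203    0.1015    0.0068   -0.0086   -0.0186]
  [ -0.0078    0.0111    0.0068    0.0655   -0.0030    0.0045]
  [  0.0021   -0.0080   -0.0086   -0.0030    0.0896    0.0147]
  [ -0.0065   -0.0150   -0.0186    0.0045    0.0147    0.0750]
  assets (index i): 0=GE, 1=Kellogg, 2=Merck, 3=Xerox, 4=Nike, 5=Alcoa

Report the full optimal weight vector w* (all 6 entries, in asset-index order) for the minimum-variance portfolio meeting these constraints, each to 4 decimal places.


0.2237  0.0576  0.1968  0.2689  0.1023  0.1508

g=Σ⁻¹μ = [1.5452  -0.2534  1.7729  2.4601  0.6227  0.7866]
h=Σ⁻¹𝟙 = [19.9329  17.0054  9.9929  12.9670  10.6394  18.0768]
a=μᵀg=0.858164  b=𝟙ᵀg=6.934019  c=𝟙ᵀh=88.614461  D=ac−b²=27.965110
λ₁=(c·0.105−b)/D = (88.614461·0.105−6.934019)/27.965110 = 0.084766
λ₂=(a−b·0.105)/D = (0.858164−6.934019·0.105)/27.965110 = 0.004652
w* = 0.084766·g + 0.004652·h:
  w_0 = 0.084766·1.5452 + 0.004652·19.9329 = 0.2237  (GE)
  w_1 = 0.084766·-0.2534 + 0.004652·17.0054 = 0.0576  (Kellogg)
  w_2 = 0.084766·1.7729 + 0.004652·9.9929 = 0.1968  (Merck)
  w_3 = 0.084766·2.4601 + 0.004652·12.9670 = 0.2689  (Xerox)
  w_4 = 0.084766·0.6227 + 0.004652·10.6394 = 0.1023  (Nike)
  w_5 = 0.084766·0.7866 + 0.004652·18.0768 = 0.1508  (Alcoa)
Σw_i=1.0000  μᵀw=0.1050
σ²=wᵀΣw=λ₁·μ_p+λ₂ = 0.084766·0.105 + 0.004652 = 0.013552 ≈ 0.0136


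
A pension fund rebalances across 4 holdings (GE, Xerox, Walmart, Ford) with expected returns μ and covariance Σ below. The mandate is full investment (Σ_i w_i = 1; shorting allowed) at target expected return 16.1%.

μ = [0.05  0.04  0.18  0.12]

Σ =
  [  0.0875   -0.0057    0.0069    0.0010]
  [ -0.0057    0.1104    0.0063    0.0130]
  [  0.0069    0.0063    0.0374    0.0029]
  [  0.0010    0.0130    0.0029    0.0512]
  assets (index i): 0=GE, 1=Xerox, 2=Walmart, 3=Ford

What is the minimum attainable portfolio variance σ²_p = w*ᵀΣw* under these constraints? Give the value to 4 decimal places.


x=Σ⁻¹μ = [0.1720  -0.1425  4.6412  2.1137]
y=Σ⁻¹𝟙 = [9.8738  6.3427  22.5724  16.4494]
a=μᵀx=1.091961  b=𝟙ᵀx=6.784365  c=𝟙ᵀy=55.238306  D=ac−b²=14.290488
λ₁=(c·0.161−b)/D = (55.238306·0.161−6.784365)/14.290488 = 0.147581
λ₂=(a−b·0.161)/D = (1.091961−6.784365·0.161)/14.290488 = -0.000022
w* = 0.147581·x + -0.000022·y:
  w_0 = 0.147581·0.1720 + -0.000022·9.8738 = 0.0252  (GE)
  w_1 = 0.147581·-0.1425 + -0.000022·6.3427 = -0.0212  (Xerox)
  w_2 = 0.147581·4.6412 + -0.000022·22.5724 = 0.6844  (Walmart)
  w_3 = 0.147581·2.1137 + -0.000022·16.4494 = 0.3116  (Ford)
Σw_i=1.0000  μᵀw=0.1610
σ²=wᵀΣw=λ₁·μ_p+λ₂ = 0.147581·0.161 + -0.000022 = 0.023738 ≈ 0.0237

0.0237


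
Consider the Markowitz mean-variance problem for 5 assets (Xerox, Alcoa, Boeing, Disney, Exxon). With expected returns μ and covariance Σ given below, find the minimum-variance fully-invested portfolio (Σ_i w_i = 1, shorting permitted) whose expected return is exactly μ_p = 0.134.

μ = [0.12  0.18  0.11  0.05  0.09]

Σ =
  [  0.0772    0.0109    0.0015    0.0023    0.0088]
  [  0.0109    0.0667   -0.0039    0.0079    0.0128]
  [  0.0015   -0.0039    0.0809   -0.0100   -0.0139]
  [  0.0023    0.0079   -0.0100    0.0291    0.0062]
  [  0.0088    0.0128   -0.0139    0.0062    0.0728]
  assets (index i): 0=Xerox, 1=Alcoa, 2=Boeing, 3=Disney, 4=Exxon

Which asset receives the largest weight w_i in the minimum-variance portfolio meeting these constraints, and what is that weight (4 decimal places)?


g=Σ⁻¹μ = [1.0488  2.2842  1.7866  1.4316  0.9271]
h=Σ⁻¹𝟙 = [9.0286  8.1617  18.9991  35.4458  11.8187]
a=μᵀg=0.888571  b=𝟙ᵀg=7.478406  c=𝟙ᵀh=83.453841  D=ac−b²=18.228113
λ₁=(c·0.134−b)/D = (83.453841·0.134−7.478406)/18.228113 = 0.203225
λ₂=(a−b·0.134)/D = (0.888571−7.478406·0.134)/18.228113 = -0.006229
w* = 0.203225·g + -0.006229·h:
  w_0 = 0.203225·1.0488 + -0.006229·9.0286 = 0.1569  (Xerox)
  w_1 = 0.203225·2.2842 + -0.006229·8.1617 = 0.4134  (Alcoa)
  w_2 = 0.203225·1.7866 + -0.006229·18.9991 = 0.2447  (Boeing)
  w_3 = 0.203225·1.4316 + -0.006229·35.4458 = 0.0702  (Disney)
  w_4 = 0.203225·0.9271 + -0.006229·11.8187 = 0.1148  (Exxon)
Σw_i=1.0000  μᵀw=0.1340
σ²=wᵀΣw=λ₁·μ_p+λ₂ = 0.203225·0.134 + -0.006229 = 0.021004 ≈ 0.0210

Alcoa (0.4134)


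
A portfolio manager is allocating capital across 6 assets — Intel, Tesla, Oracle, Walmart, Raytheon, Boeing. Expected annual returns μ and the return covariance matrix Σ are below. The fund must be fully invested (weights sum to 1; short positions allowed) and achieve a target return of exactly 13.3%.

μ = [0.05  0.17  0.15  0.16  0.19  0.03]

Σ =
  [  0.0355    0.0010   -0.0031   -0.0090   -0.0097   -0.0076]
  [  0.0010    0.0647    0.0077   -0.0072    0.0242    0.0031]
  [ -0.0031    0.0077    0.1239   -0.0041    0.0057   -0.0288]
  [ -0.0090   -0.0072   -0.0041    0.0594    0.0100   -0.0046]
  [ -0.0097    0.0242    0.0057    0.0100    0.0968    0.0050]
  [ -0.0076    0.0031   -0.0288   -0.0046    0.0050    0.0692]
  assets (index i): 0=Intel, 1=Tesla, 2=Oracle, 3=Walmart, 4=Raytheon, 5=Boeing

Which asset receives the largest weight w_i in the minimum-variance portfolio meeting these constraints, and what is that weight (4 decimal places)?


Walmart (0.2924)

g=Σ⁻¹μ = [2.9808  2.2735  1.5395  3.4415  1.1724  1.4438]
h=Σ⁻¹𝟙 = [43.3710  12.2549  15.0817  26.8555  6.5946  26.2507]
a=μᵀg=1.583170  b=𝟙ᵀg=12.851513  c=𝟙ᵀh=130.408360  D=ac−b²=41.297232
λ₁=(c·0.133−b)/D = (130.408360·0.133−12.851513)/41.297232 = 0.108792
λ₂=(a−b·0.133)/D = (1.583170−12.851513·0.133)/41.297232 = -0.003053
w* = 0.108792·g + -0.003053·h:
  w_0 = 0.108792·2.9808 + -0.003053·43.3710 = 0.1919  (Intel)
  w_1 = 0.108792·2.2735 + -0.003053·12.2549 = 0.2099  (Tesla)
  w_2 = 0.108792·1.5395 + -0.003053·15.0817 = 0.1214  (Oracle)
  w_3 = 0.108792·3.4415 + -0.003053·26.8555 = 0.2924  (Walmart)
  w_4 = 0.108792·1.1724 + -0.003053·6.5946 = 0.1074  (Raytheon)
  w_5 = 0.108792·1.4438 + -0.003053·26.2507 = 0.0769  (Boeing)
Σw_i=1.0000  μᵀw=0.1330
σ²=wᵀΣw=λ₁·μ_p+λ₂ = 0.108792·0.133 + -0.003053 = 0.011416 ≈ 0.0114


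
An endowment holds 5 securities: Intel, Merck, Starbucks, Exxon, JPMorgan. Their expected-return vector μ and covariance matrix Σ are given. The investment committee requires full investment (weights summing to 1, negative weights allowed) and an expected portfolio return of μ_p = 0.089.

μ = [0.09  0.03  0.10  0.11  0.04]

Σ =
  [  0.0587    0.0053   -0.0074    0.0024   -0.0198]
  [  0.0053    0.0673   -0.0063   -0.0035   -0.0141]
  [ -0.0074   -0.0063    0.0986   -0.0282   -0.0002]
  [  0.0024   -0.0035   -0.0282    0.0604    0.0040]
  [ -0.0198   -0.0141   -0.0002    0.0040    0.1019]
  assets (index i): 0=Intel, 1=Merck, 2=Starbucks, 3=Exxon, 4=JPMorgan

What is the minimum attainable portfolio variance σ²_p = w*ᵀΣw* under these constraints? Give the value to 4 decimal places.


0.0112

g=Σ⁻¹μ = [1.8585  0.7813  1.9659  2.6601  0.7612]
h=Σ⁻¹𝟙 = [22.1479  19.6574  20.3133  25.2473  15.8859]
a=μᵀg=0.710355  b=𝟙ᵀg=8.026996  c=𝟙ᵀh=103.251760  D=ac−b²=8.912701
λ₁=(c·0.089−b)/D = (103.251760·0.089−8.026996)/8.912701 = 0.130422
λ₂=(a−b·0.089)/D = (0.710355−8.026996·0.089)/8.912701 = -0.000454
w* = 0.130422·g + -0.000454·h:
  w_0 = 0.130422·1.8585 + -0.000454·22.1479 = 0.2323  (Intel)
  w_1 = 0.130422·0.7813 + -0.000454·19.6574 = 0.0930  (Merck)
  w_2 = 0.130422·1.9659 + -0.000454·20.3133 = 0.2472  (Starbucks)
  w_3 = 0.130422·2.6601 + -0.000454·25.2473 = 0.3355  (Exxon)
  w_4 = 0.130422·0.7612 + -0.000454·15.8859 = 0.0921  (JPMorgan)
Σw_i=1.0000  μᵀw=0.0890
σ²=wᵀΣw=λ₁·μ_p+λ₂ = 0.130422·0.089 + -0.000454 = 0.011153 ≈ 0.0112


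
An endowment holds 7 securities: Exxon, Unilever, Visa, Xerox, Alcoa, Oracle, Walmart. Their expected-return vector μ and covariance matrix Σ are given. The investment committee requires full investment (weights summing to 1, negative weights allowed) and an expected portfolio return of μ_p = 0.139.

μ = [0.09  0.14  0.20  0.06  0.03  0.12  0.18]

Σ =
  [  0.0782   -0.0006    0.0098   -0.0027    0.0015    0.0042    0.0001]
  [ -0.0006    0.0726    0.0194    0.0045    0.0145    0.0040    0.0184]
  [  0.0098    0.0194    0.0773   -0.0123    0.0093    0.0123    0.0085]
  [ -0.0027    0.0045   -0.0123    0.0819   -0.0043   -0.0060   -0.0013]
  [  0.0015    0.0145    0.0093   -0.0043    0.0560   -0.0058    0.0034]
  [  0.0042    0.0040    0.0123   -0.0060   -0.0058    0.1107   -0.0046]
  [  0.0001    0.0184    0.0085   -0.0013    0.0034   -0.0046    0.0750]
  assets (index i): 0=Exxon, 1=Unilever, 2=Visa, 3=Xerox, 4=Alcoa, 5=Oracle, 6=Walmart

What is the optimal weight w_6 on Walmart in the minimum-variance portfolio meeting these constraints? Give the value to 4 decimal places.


g=Σ⁻¹μ = [0.8794  0.7240  2.0949  1.1400  0.0367  0.9410  2.0596]
h=Σ⁻¹𝟙 = [11.4748  3.9616  8.1086  15.3600  16.6652  9.7390  11.5352]
a=μᵀg=1.152636  b=𝟙ᵀg=7.875642  c=𝟙ᵀh=76.844288  D=ac−b²=26.547781
λ₁=(c·0.139−b)/D = (76.844288·0.139−7.875642)/26.547781 = 0.105685
λ₂=(a−b·0.139)/D = (1.152636−7.875642·0.139)/26.547781 = 0.002182
w* = 0.105685·g + 0.002182·h:
  w_0 = 0.105685·0.8794 + 0.002182·11.4748 = 0.1180  (Exxon)
  w_1 = 0.105685·0.7240 + 0.002182·3.9616 = 0.0852  (Unilever)
  w_2 = 0.105685·2.0949 + 0.002182·8.1086 = 0.2391  (Visa)
  w_3 = 0.105685·1.1400 + 0.002182·15.3600 = 0.1540  (Xerox)
  w_4 = 0.105685·0.0367 + 0.002182·16.6652 = 0.0402  (Alcoa)
  w_5 = 0.105685·0.9410 + 0.002182·9.7390 = 0.1207  (Oracle)
  w_6 = 0.105685·2.0596 + 0.002182·11.5352 = 0.2428  (Walmart)
Σw_i=1.0000  μᵀw=0.1390
σ²=wᵀΣw=λ₁·μ_p+λ₂ = 0.105685·0.139 + 0.002182 = 0.016872 ≈ 0.0169

0.2428


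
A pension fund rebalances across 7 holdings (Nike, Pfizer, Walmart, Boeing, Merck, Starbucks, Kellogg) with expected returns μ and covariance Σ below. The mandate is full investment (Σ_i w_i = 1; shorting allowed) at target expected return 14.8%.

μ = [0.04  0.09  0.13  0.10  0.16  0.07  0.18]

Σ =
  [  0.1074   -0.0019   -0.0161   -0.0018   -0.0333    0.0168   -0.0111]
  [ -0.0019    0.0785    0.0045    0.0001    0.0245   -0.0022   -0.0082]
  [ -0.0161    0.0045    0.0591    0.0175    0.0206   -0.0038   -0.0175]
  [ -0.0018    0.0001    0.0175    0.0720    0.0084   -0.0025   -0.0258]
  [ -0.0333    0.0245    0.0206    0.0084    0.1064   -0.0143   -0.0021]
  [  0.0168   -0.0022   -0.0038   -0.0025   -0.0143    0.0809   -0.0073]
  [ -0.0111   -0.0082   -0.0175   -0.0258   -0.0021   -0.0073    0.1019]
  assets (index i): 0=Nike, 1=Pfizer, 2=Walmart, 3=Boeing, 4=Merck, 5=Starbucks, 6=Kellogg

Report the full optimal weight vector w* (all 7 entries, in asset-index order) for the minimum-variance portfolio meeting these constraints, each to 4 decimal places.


p=Σ⁻¹μ = [1.2979  0.9762  2.4635  1.7822  1.2999  1.2918  2.9800]
q=Σ⁻¹𝟙 = [15.3684  11.8602  19.4362  16.6052  8.7541  14.3780  21.1946]
a=μᵀp=1.473070  b=𝟙ᵀp=12.091533  c=𝟙ᵀq=107.596774  D=ac−b²=12.292418
λ₁=(c·0.148−b)/D = (107.596774·0.148−12.091533)/12.292418 = 0.311801
λ₂=(a−b·0.148)/D = (1.473070−12.091533·0.148)/12.292418 = -0.025746
w* = 0.311801·p + -0.025746·q:
  w_0 = 0.311801·1.2979 + -0.025746·15.3684 = 0.0090  (Nike)
  w_1 = 0.311801·0.9762 + -0.025746·11.8602 = -0.0010  (Pfizer)
  w_2 = 0.311801·2.4635 + -0.025746·19.4362 = 0.2677  (Walmart)
  w_3 = 0.311801·1.7822 + -0.025746·16.6052 = 0.1282  (Boeing)
  w_4 = 0.311801·1.2999 + -0.025746·8.7541 = 0.1799  (Merck)
  w_5 = 0.311801·1.2918 + -0.025746·14.3780 = 0.0326  (Starbucks)
  w_6 = 0.311801·2.9800 + -0.025746·21.1946 = 0.3835  (Kellogg)
Σw_i=1.0000  μᵀw=0.1480
σ²=wᵀΣw=λ₁·μ_p+λ₂ = 0.311801·0.148 + -0.025746 = 0.020401 ≈ 0.0204

0.0090  -0.0010  0.2677  0.1282  0.1799  0.0326  0.3835


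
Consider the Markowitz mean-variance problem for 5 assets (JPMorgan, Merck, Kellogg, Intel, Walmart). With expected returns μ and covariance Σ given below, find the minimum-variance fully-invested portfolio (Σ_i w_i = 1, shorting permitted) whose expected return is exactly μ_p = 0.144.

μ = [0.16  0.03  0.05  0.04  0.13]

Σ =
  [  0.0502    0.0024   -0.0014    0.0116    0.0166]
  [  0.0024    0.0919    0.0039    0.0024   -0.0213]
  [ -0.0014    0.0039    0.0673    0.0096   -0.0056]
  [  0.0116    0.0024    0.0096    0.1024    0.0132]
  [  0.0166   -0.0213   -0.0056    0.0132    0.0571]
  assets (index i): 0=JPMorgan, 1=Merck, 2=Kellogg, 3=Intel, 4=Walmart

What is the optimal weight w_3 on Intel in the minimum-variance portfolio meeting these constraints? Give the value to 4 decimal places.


x=Σ⁻¹μ = [2.6057  0.6702  0.9550  -0.2576  1.9224]
y=Σ⁻¹𝟙 = [12.1307  14.4290  15.3576  4.0430  19.9405]
a=μᵀx=0.724371  b=𝟙ᵀx=5.895639  c=𝟙ᵀy=65.900712  D=ac−b²=12.977989
λ₁=(c·0.144−b)/D = (65.900712·0.144−5.895639)/12.977989 = 0.276935
λ₂=(a−b·0.144)/D = (0.724371−5.895639·0.144)/12.977989 = -0.009601
w* = 0.276935·x + -0.009601·y:
  w_0 = 0.276935·2.6057 + -0.009601·12.1307 = 0.6051  (JPMorgan)
  w_1 = 0.276935·0.6702 + -0.009601·14.4290 = 0.0471  (Merck)
  w_2 = 0.276935·0.9550 + -0.009601·15.3576 = 0.1170  (Kellogg)
  w_3 = 0.276935·-0.2576 + -0.009601·4.0430 = -0.1102  (Intel)
  w_4 = 0.276935·1.9224 + -0.009601·19.9405 = 0.3409  (Walmart)
Σw_i=1.0000  μᵀw=0.1440
σ²=wᵀΣw=λ₁·μ_p+λ₂ = 0.276935·0.144 + -0.009601 = 0.030278 ≈ 0.0303

-0.1102


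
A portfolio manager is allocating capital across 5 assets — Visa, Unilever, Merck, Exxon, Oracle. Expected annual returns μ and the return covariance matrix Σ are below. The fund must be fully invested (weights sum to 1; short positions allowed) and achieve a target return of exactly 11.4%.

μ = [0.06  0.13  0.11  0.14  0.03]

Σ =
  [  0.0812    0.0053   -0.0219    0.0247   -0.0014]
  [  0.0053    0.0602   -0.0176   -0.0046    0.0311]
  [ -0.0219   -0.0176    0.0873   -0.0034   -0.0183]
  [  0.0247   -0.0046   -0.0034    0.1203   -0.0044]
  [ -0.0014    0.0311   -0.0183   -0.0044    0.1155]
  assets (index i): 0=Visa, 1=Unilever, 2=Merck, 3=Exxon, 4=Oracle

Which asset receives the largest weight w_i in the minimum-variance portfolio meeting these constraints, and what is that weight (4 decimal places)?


p=Σ⁻¹μ = [0.7441  2.8469  2.0390  1.1727  -0.1301]
q=Σ⁻¹𝟙 = [14.7570  17.9763  20.6240  6.8281  7.5243]
a=μᵀp=0.799311  b=𝟙ᵀp=6.672639  c=𝟙ᵀq=67.709704  D=ac−b²=9.597035
λ₁=(c·0.114−b)/D = (67.709704·0.114−6.672639)/9.597035 = 0.109020
λ₂=(a−b·0.114)/D = (0.799311−6.672639·0.114)/9.597035 = 0.004025
w* = 0.109020·p + 0.004025·q:
  w_0 = 0.109020·0.7441 + 0.004025·14.7570 = 0.1405  (Visa)
  w_1 = 0.109020·2.8469 + 0.004025·17.9763 = 0.3827  (Unilever)
  w_2 = 0.109020·2.0390 + 0.004025·20.6240 = 0.3053  (Merck)
  w_3 = 0.109020·1.1727 + 0.004025·6.8281 = 0.1553  (Exxon)
  w_4 = 0.109020·-0.1301 + 0.004025·7.5243 = 0.0161  (Oracle)
Σw_i=1.0000  μᵀw=0.1140
σ²=wᵀΣw=λ₁·μ_p+λ₂ = 0.109020·0.114 + 0.004025 = 0.016454 ≈ 0.0165

Unilever (0.3827)


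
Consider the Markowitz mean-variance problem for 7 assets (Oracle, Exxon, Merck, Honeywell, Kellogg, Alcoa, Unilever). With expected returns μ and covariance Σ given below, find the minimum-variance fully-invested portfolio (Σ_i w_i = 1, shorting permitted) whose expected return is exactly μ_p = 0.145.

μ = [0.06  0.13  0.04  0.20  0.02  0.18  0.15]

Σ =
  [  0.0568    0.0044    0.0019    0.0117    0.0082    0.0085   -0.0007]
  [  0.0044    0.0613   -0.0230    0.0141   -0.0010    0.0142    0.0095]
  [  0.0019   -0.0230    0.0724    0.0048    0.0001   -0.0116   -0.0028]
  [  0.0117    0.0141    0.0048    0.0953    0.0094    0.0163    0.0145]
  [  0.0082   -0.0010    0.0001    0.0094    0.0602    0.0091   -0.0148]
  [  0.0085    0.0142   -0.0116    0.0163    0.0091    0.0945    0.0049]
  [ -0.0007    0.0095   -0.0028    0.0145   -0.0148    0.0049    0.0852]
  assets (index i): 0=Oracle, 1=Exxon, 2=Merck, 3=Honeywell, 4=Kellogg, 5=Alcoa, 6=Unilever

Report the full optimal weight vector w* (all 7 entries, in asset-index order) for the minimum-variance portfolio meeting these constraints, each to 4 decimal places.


p=Σ⁻¹μ = [0.3859  1.7497  1.3013  1.2492  0.2237  1.4597  1.3537]
q=Σ⁻¹𝟙 = [11.9326  20.2049  21.4644  0.1232  17.4206  6.7395  12.9052]
a=μᵀp=1.022767  b=𝟙ᵀp=7.723098  c=𝟙ᵀq=90.790346  D=ac−b²=33.211152
λ₁=(c·0.145−b)/D = (90.790346·0.145−7.723098)/33.211152 = 0.163846
λ₂=(a−b·0.145)/D = (1.022767−7.723098·0.145)/33.211152 = -0.002923
w* = 0.163846·p + -0.002923·q:
  w_0 = 0.163846·0.3859 + -0.002923·11.9326 = 0.0283  (Oracle)
  w_1 = 0.163846·1.7497 + -0.002923·20.2049 = 0.2276  (Exxon)
  w_2 = 0.163846·1.3013 + -0.002923·21.4644 = 0.1505  (Merck)
  w_3 = 0.163846·1.2492 + -0.002923·0.1232 = 0.2043  (Honeywell)
  w_4 = 0.163846·0.2237 + -0.002923·17.4206 = -0.0143  (Kellogg)
  w_5 = 0.163846·1.4597 + -0.002923·6.7395 = 0.2195  (Alcoa)
  w_6 = 0.163846·1.3537 + -0.002923·12.9052 = 0.1841  (Unilever)
Σw_i=1.0000  μᵀw=0.1450
σ²=wᵀΣw=λ₁·μ_p+λ₂ = 0.163846·0.145 + -0.002923 = 0.020834 ≈ 0.0208

0.0283  0.2276  0.1505  0.2043  -0.0143  0.2195  0.1841


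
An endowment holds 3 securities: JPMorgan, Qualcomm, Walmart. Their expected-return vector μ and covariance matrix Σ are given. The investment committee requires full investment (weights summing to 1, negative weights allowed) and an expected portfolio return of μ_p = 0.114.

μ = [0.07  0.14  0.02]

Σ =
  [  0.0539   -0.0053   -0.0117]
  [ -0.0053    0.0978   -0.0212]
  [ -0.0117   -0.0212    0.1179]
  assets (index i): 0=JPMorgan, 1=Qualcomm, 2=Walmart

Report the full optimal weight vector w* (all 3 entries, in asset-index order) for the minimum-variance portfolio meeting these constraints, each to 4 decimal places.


0.3529  0.6363  0.0108

x=Σ⁻¹μ = [1.5971  1.6536  0.6255]
y=Σ⁻¹𝟙 = [22.8580  14.3534  13.3311]
a=μᵀx=0.355812  b=𝟙ᵀx=3.876162  c=𝟙ᵀy=50.542496  D=ac−b²=2.958975
λ₁=(c·0.114−b)/D = (50.542496·0.114−3.876162)/2.958975 = 0.637275
λ₂=(a−b·0.114)/D = (0.355812−3.876162·0.114)/2.958975 = -0.029088
w* = 0.637275·x + -0.029088·y:
  w_0 = 0.637275·1.5971 + -0.029088·22.8580 = 0.3529  (JPMorgan)
  w_1 = 0.637275·1.6536 + -0.029088·14.3534 = 0.6363  (Qualcomm)
  w_2 = 0.637275·0.6255 + -0.029088·13.3311 = 0.0108  (Walmart)
Σw_i=1.0000  μᵀw=0.1140
σ²=wᵀΣw=λ₁·μ_p+λ₂ = 0.637275·0.114 + -0.029088 = 0.043561 ≈ 0.0436


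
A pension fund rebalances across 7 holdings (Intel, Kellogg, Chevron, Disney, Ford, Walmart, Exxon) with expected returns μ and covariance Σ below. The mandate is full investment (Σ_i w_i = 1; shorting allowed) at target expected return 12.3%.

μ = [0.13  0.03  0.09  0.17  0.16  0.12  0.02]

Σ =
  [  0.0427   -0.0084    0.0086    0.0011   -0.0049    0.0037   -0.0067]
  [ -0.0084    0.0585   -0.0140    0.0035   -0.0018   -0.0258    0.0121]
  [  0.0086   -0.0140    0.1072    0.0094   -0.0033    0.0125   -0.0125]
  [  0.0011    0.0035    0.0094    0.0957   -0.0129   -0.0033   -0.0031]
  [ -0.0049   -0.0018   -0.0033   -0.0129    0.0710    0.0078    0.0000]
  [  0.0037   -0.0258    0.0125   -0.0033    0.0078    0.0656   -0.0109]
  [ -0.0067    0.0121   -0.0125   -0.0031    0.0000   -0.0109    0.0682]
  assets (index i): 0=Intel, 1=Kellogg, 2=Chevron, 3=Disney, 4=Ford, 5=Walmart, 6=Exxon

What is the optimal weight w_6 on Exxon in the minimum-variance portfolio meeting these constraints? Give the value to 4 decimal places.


u=Σ⁻¹μ = [3.5071  1.9009  0.5498  2.0805  2.7058  2.1980  0.8472]
v=Σ⁻¹𝟙 = [29.8679  30.9525  9.6317  11.7607  16.7053  25.5755  18.4929]
a=μᵀu=1.629759  b=𝟙ᵀu=13.789341  c=𝟙ᵀv=142.986542  D=ac−b²=42.887675
λ₁=(c·0.123−b)/D = (142.986542·0.123−13.789341)/42.887675 = 0.088557
λ₂=(a−b·0.123)/D = (1.629759−13.789341·0.123)/42.887675 = -0.001547
w* = 0.088557·u + -0.001547·v:
  w_0 = 0.088557·3.5071 + -0.001547·29.8679 = 0.2644  (Intel)
  w_1 = 0.088557·1.9009 + -0.001547·30.9525 = 0.1205  (Kellogg)
  w_2 = 0.088557·0.5498 + -0.001547·9.6317 = 0.0338  (Chevron)
  w_3 = 0.088557·2.0805 + -0.001547·11.7607 = 0.1661  (Disney)
  w_4 = 0.088557·2.7058 + -0.001547·16.7053 = 0.2138  (Ford)
  w_5 = 0.088557·2.1980 + -0.001547·25.5755 = 0.1551  (Walmart)
  w_6 = 0.088557·0.8472 + -0.001547·18.4929 = 0.0464  (Exxon)
Σw_i=1.0000  μᵀw=0.1230
σ²=wᵀΣw=λ₁·μ_p+λ₂ = 0.088557·0.123 + -0.001547 = 0.009346 ≈ 0.0093

0.0464


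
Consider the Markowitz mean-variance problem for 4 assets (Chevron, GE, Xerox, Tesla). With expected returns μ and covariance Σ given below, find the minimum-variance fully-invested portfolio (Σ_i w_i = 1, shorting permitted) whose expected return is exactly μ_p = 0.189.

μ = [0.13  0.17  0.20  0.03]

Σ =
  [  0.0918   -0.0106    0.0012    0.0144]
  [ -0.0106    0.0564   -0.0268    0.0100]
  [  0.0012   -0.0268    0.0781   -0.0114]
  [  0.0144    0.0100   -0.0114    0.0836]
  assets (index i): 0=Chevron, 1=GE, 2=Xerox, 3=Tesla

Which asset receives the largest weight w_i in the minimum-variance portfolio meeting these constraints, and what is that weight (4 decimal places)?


GE (0.5145)

x=Σ⁻¹μ = [1.9991  5.4921  4.4087  -0.0413]
y=Σ⁻¹𝟙 = [12.5368  29.9309  24.2736  9.5321]
a=μᵀx=2.074055  b=𝟙ᵀx=11.858719  c=𝟙ᵀy=76.273358  D=ac−b²=17.565932
λ₁=(c·0.189−b)/D = (76.273358·0.189−11.858719)/17.565932 = 0.145563
λ₂=(a−b·0.189)/D = (2.074055−11.858719·0.189)/17.565932 = -0.009521
w* = 0.145563·x + -0.009521·y:
  w_0 = 0.145563·1.9991 + -0.009521·12.5368 = 0.1716  (Chevron)
  w_1 = 0.145563·5.4921 + -0.009521·29.9309 = 0.5145  (GE)
  w_2 = 0.145563·4.4087 + -0.009521·24.2736 = 0.4106  (Xerox)
  w_3 = 0.145563·-0.0413 + -0.009521·9.5321 = -0.0968  (Tesla)
Σw_i=1.0000  μᵀw=0.1890
σ²=wᵀΣw=λ₁·μ_p+λ₂ = 0.145563·0.189 + -0.009521 = 0.017991 ≈ 0.0180


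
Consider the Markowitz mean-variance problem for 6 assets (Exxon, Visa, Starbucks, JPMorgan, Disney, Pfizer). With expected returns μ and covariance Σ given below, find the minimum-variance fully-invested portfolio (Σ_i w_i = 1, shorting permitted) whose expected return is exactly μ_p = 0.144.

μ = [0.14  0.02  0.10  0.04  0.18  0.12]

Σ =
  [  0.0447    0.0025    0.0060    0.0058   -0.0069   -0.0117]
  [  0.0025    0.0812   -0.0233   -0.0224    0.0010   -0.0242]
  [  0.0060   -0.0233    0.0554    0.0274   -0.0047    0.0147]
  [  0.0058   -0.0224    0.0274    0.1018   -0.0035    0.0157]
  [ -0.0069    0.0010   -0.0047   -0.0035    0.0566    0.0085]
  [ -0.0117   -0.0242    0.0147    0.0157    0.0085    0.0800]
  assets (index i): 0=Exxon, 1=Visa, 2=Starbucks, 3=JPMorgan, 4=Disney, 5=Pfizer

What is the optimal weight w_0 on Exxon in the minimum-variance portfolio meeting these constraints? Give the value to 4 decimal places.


0.3662

g=Σ⁻¹μ = [3.8563  1.0476  1.7765  -0.2199  3.5067  1.7250]
h=Σ⁻¹𝟙 = [24.9433  23.5242  19.3680  6.5320  19.8553  16.3136]
a=μᵀg=1.567895  b=𝟙ᵀg=11.692224  c=𝟙ᵀh=110.536517  D=ac−b²=36.601542
λ₁=(c·0.144−b)/D = (110.536517·0.144−11.692224)/36.601542 = 0.115433
λ₂=(a−b·0.144)/D = (1.567895−11.692224·0.144)/36.601542 = -0.003163
w* = 0.115433·g + -0.003163·h:
  w_0 = 0.115433·3.8563 + -0.003163·24.9433 = 0.3662  (Exxon)
  w_1 = 0.115433·1.0476 + -0.003163·23.5242 = 0.0465  (Visa)
  w_2 = 0.115433·1.7765 + -0.003163·19.3680 = 0.1438  (Starbucks)
  w_3 = 0.115433·-0.2199 + -0.003163·6.5320 = -0.0460  (JPMorgan)
  w_4 = 0.115433·3.5067 + -0.003163·19.8553 = 0.3420  (Disney)
  w_5 = 0.115433·1.7250 + -0.003163·16.3136 = 0.1475  (Pfizer)
Σw_i=1.0000  μᵀw=0.1440
σ²=wᵀΣw=λ₁·μ_p+λ₂ = 0.115433·0.144 + -0.003163 = 0.013459 ≈ 0.0135


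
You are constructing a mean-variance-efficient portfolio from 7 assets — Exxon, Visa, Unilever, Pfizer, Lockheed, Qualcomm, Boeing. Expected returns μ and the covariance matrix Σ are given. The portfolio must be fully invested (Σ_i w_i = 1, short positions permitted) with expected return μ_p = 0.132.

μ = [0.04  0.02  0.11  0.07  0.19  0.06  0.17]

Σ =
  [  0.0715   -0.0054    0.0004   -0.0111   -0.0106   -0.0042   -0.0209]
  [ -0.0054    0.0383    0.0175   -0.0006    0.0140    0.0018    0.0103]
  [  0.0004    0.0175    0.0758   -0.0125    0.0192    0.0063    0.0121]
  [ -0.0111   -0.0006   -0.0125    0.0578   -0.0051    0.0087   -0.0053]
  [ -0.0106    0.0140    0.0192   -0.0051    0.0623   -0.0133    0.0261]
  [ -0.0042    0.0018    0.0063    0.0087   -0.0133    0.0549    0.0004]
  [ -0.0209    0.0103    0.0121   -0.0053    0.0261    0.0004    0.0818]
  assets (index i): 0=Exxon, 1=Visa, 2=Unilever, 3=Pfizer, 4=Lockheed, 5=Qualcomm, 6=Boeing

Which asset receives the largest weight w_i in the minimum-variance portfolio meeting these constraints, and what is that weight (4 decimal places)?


p=Σ⁻¹μ = [1.8152  -1.2685  0.8397  1.9173  3.1881  1.6333  1.6765]
q=Σ⁻¹𝟙 = [25.9299  17.8044  5.2721  23.2461  15.6763  19.0346  12.2396]
a=μᵀp=1.262580  b=𝟙ᵀp=9.801741  c=𝟙ᵀq=119.202988  D=ac−b²=54.429170
λ₁=(c·0.132−b)/D = (119.202988·0.132−9.801741)/54.429170 = 0.109005
λ₂=(a−b·0.132)/D = (1.262580−9.801741·0.132)/54.429170 = -0.000574
w* = 0.109005·p + -0.000574·q:
  w_0 = 0.109005·1.8152 + -0.000574·25.9299 = 0.1830  (Exxon)
  w_1 = 0.109005·-1.2685 + -0.000574·17.8044 = -0.1485  (Visa)
  w_2 = 0.109005·0.8397 + -0.000574·5.2721 = 0.0885  (Unilever)
  w_3 = 0.109005·1.9173 + -0.000574·23.2461 = 0.1956  (Pfizer)
  w_4 = 0.109005·3.1881 + -0.000574·15.6763 = 0.3385  (Lockheed)
  w_5 = 0.109005·1.6333 + -0.000574·19.0346 = 0.1671  (Qualcomm)
  w_6 = 0.109005·1.6765 + -0.000574·12.2396 = 0.1757  (Boeing)
Σw_i=1.0000  μᵀw=0.1320
σ²=wᵀΣw=λ₁·μ_p+λ₂ = 0.109005·0.132 + -0.000574 = 0.013815 ≈ 0.0138

Lockheed (0.3385)


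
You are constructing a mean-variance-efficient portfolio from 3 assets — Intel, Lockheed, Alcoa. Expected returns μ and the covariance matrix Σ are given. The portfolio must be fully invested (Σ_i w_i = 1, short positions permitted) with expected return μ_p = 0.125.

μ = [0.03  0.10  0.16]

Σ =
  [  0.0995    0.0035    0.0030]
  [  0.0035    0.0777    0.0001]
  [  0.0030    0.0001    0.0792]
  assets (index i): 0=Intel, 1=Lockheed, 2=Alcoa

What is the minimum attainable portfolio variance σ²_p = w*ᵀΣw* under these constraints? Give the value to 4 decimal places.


p=Σ⁻¹μ = [0.1960  1.2756  2.0112]
q=Σ⁻¹𝟙 = [9.2431  12.4379  12.2604]
a=μᵀp=0.455225  b=𝟙ᵀp=3.482751  c=𝟙ᵀq=33.941397  D=ac−b²=3.321424
λ₁=(c·0.125−b)/D = (33.941397·0.125−3.482751)/3.321424 = 0.228795
λ₂=(a−b·0.125)/D = (0.455225−3.482751·0.125)/3.321424 = 0.005986
w* = 0.228795·p + 0.005986·q:
  w_0 = 0.228795·0.1960 + 0.005986·9.2431 = 0.1002  (Intel)
  w_1 = 0.228795·1.2756 + 0.005986·12.4379 = 0.3663  (Lockheed)
  w_2 = 0.228795·2.0112 + 0.005986·12.2604 = 0.5335  (Alcoa)
Σw_i=1.0000  μᵀw=0.1250
σ²=wᵀΣw=λ₁·μ_p+λ₂ = 0.228795·0.125 + 0.005986 = 0.034585 ≈ 0.0346

0.0346


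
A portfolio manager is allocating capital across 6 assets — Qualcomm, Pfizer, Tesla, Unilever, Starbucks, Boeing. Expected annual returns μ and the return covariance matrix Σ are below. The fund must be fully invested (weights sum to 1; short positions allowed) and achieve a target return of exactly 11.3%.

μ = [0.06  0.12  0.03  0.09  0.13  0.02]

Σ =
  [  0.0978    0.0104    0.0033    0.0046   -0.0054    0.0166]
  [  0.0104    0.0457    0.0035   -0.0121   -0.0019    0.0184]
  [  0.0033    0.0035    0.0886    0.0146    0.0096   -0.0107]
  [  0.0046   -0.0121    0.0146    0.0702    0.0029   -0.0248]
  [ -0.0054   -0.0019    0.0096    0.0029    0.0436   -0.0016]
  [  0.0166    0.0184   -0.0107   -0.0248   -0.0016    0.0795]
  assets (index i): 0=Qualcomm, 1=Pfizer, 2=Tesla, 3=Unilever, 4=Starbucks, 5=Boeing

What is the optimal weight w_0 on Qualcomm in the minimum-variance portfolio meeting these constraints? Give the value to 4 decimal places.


g=Σ⁻¹μ = [0.3830  3.1721  -0.4329  1.7609  3.1452  -0.0082]
h=Σ⁻¹𝟙 = [5.6870  20.6800  6.2169  20.2389  22.3476  14.2049]
a=μᵀg=0.957846  b=𝟙ᵀg=8.020120  c=𝟙ᵀh=89.375344  D=ac−b²=21.285453
λ₁=(c·0.113−b)/D = (89.375344·0.113−8.020120)/21.285453 = 0.097686
λ₂=(a−b·0.113)/D = (0.957846−8.020120·0.113)/21.285453 = 0.002423
w* = 0.097686·g + 0.002423·h:
  w_0 = 0.097686·0.3830 + 0.002423·5.6870 = 0.0512  (Qualcomm)
  w_1 = 0.097686·3.1721 + 0.002423·20.6800 = 0.3600  (Pfizer)
  w_2 = 0.097686·-0.4329 + 0.002423·6.2169 = -0.0272  (Tesla)
  w_3 = 0.097686·1.7609 + 0.002423·20.2389 = 0.2211  (Unilever)
  w_4 = 0.097686·3.1452 + 0.002423·22.3476 = 0.3614  (Starbucks)
  w_5 = 0.097686·-0.0082 + 0.002423·14.2049 = 0.0336  (Boeing)
Σw_i=1.0000  μᵀw=0.1130
σ²=wᵀΣw=λ₁·μ_p+λ₂ = 0.097686·0.113 + 0.002423 = 0.013461 ≈ 0.0135

0.0512


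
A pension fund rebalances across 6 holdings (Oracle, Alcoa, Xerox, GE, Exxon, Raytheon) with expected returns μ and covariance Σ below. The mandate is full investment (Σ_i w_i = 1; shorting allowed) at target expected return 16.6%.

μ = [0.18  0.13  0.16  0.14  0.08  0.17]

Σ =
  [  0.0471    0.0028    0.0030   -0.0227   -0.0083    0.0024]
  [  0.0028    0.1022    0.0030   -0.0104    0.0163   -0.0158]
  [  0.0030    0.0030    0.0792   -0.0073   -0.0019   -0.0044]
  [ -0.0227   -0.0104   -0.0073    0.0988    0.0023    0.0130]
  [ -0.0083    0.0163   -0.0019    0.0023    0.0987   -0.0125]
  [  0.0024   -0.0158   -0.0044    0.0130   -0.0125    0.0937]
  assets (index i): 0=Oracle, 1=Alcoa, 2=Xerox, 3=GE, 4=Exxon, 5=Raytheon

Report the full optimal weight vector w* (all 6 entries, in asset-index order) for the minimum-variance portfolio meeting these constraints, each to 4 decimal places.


p=Σ⁻¹μ = [4.9721  1.4278  2.1479  2.5997  1.2052  1.8287]
q=Σ⁻¹𝟙 = [29.6257  10.1470  13.6394  17.2034  12.2673  11.5147]
a=μᵀp=2.195506  b=𝟙ᵀp=14.181390  c=𝟙ᵀq=94.397416  D=ac−b²=6.138249
λ₁=(c·0.166−b)/D = (94.397416·0.166−14.181390)/6.138249 = 0.242509
λ₂=(a−b·0.166)/D = (2.195506−14.181390·0.166)/6.138249 = -0.025839
w* = 0.242509·p + -0.025839·q:
  w_0 = 0.242509·4.9721 + -0.025839·29.6257 = 0.4403  (Oracle)
  w_1 = 0.242509·1.4278 + -0.025839·10.1470 = 0.0841  (Alcoa)
  w_2 = 0.242509·2.1479 + -0.025839·13.6394 = 0.1685  (Xerox)
  w_3 = 0.242509·2.5997 + -0.025839·17.2034 = 0.1859  (GE)
  w_4 = 0.242509·1.2052 + -0.025839·12.2673 = -0.0247  (Exxon)
  w_5 = 0.242509·1.8287 + -0.025839·11.5147 = 0.1459  (Raytheon)
Σw_i=1.0000  μᵀw=0.1660
σ²=wᵀΣw=λ₁·μ_p+λ₂ = 0.242509·0.166 + -0.025839 = 0.014418 ≈ 0.0144

0.4403  0.0841  0.1685  0.1859  -0.0247  0.1459


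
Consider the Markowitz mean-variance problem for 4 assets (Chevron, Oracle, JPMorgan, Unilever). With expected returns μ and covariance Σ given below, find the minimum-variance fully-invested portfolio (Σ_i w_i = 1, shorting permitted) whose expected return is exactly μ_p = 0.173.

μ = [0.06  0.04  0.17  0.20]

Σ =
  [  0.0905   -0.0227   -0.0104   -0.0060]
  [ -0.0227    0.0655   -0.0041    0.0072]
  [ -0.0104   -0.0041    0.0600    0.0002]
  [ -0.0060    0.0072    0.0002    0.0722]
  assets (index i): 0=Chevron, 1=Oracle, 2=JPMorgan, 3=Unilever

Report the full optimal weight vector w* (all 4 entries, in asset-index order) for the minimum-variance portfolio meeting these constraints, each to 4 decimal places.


p=Σ⁻¹μ = [1.4620  1.0085  3.1464  2.7823]
q=Σ⁻¹𝟙 = [19.9458  22.0749  21.5882  13.2468]
a=μᵀp=1.219400  b=𝟙ᵀp=8.399105  c=𝟙ᵀq=76.855762  D=ac−b²=23.172939
λ₁=(c·0.173−b)/D = (76.855762·0.173−8.399105)/23.172939 = 0.211322
λ₂=(a−b·0.173)/D = (1.219400−8.399105·0.173)/23.172939 = -0.010083
w* = 0.211322·p + -0.010083·q:
  w_0 = 0.211322·1.4620 + -0.010083·19.9458 = 0.1078  (Chevron)
  w_1 = 0.211322·1.0085 + -0.010083·22.0749 = -0.0095  (Oracle)
  w_2 = 0.211322·3.1464 + -0.010083·21.5882 = 0.4472  (JPMorgan)
  w_3 = 0.211322·2.7823 + -0.010083·13.2468 = 0.4544  (Unilever)
Σw_i=1.0000  μᵀw=0.1730
σ²=wᵀΣw=λ₁·μ_p+λ₂ = 0.211322·0.173 + -0.010083 = 0.026476 ≈ 0.0265

0.1078  -0.0095  0.4472  0.4544


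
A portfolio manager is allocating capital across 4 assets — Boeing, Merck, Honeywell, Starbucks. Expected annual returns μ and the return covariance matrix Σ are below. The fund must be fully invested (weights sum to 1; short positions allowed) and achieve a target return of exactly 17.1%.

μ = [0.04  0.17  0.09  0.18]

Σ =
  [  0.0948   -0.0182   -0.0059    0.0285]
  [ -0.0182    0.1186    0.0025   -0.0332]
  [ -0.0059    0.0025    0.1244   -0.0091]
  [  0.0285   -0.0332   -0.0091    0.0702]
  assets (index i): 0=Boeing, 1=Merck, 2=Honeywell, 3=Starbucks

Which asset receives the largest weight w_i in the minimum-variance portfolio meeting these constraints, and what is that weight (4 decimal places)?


p=Σ⁻¹μ = [-0.2312  2.4855  0.9520  3.9568]
q=Σ⁻¹𝟙 = [8.2326  14.8593  9.5324  19.1659]
a=μᵀp=1.211199  b=𝟙ᵀp=7.163152  c=𝟙ᵀq=51.790172  D=ac−b²=11.417472
λ₁=(c·0.171−b)/D = (51.790172·0.171−7.163152)/11.417472 = 0.148279
λ₂=(a−b·0.171)/D = (1.211199−7.163152·0.171)/11.417472 = -0.001200
w* = 0.148279·p + -0.001200·q:
  w_0 = 0.148279·-0.2312 + -0.001200·8.2326 = -0.0442  (Boeing)
  w_1 = 0.148279·2.4855 + -0.001200·14.8593 = 0.3507  (Merck)
  w_2 = 0.148279·0.9520 + -0.001200·9.5324 = 0.1297  (Honeywell)
  w_3 = 0.148279·3.9568 + -0.001200·19.1659 = 0.5637  (Starbucks)
Σw_i=1.0000  μᵀw=0.1710
σ²=wᵀΣw=λ₁·μ_p+λ₂ = 0.148279·0.171 + -0.001200 = 0.024156 ≈ 0.0242

Starbucks (0.5637)


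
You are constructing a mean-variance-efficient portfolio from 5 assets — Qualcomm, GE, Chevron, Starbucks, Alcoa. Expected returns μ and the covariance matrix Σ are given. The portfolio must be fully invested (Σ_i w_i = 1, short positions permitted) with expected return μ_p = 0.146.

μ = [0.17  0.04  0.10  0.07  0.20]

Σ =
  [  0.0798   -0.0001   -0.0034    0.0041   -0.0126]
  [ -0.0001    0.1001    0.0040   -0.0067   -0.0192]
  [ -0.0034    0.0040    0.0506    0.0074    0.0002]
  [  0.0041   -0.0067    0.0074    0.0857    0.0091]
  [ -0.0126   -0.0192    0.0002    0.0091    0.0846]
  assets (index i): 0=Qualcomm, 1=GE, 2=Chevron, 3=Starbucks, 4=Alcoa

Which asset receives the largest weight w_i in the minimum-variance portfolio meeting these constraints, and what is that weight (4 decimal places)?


Alcoa (0.3266)

x=Σ⁻¹μ = [2.6669  0.9016  2.0327  0.2729  2.9317]
y=Σ⁻¹𝟙 = [15.4286  12.9307  18.4501  8.6409  16.0798]
a=μᵀx=1.298168  b=𝟙ᵀx=8.805915  c=𝟙ᵀy=71.530082  D=ac−b²=15.313893
λ₁=(c·0.146−b)/D = (71.530082·0.146−8.805915)/15.313893 = 0.106928
λ₂=(a−b·0.146)/D = (1.298168−8.805915·0.146)/15.313893 = 0.000817
w* = 0.106928·x + 0.000817·y:
  w_0 = 0.106928·2.6669 + 0.000817·15.4286 = 0.2978  (Qualcomm)
  w_1 = 0.106928·0.9016 + 0.000817·12.9307 = 0.1070  (GE)
  w_2 = 0.106928·2.0327 + 0.000817·18.4501 = 0.2324  (Chevron)
  w_3 = 0.106928·0.2729 + 0.000817·8.6409 = 0.0362  (Starbucks)
  w_4 = 0.106928·2.9317 + 0.000817·16.0798 = 0.3266  (Alcoa)
Σw_i=1.0000  μᵀw=0.1460
σ²=wᵀΣw=λ₁·μ_p+λ₂ = 0.106928·0.146 + 0.000817 = 0.016428 ≈ 0.0164


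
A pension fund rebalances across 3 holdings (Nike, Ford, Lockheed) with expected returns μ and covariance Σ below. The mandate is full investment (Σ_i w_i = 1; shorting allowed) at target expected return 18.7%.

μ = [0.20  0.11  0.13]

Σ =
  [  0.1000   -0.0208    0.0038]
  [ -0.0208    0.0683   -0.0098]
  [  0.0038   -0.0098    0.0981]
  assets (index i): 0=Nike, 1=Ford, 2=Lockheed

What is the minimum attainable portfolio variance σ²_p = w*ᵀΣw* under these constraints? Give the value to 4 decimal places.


p=Σ⁻¹μ = [2.4800  2.5791  1.4868]
q=Σ⁻¹𝟙 = [13.8257  20.5318  11.7092]
a=μᵀp=0.972973  b=𝟙ᵀp=6.545835  c=𝟙ᵀq=46.066726  D=ac−b²=1.973745
λ₁=(c·0.187−b)/D = (46.066726·0.187−6.545835)/1.973745 = 1.048080
λ₂=(a−b·0.187)/D = (0.972973−6.545835·0.187)/1.973745 = -0.127219
w* = 1.048080·p + -0.127219·q:
  w_0 = 1.048080·2.4800 + -0.127219·13.8257 = 0.8403  (Nike)
  w_1 = 1.048080·2.5791 + -0.127219·20.5318 = 0.0911  (Ford)
  w_2 = 1.048080·1.4868 + -0.127219·11.7092 = 0.0686  (Lockheed)
Σw_i=1.0000  μᵀw=0.1870
σ²=wᵀΣw=λ₁·μ_p+λ₂ = 1.048080·0.187 + -0.127219 = 0.068772 ≈ 0.0688

0.0688


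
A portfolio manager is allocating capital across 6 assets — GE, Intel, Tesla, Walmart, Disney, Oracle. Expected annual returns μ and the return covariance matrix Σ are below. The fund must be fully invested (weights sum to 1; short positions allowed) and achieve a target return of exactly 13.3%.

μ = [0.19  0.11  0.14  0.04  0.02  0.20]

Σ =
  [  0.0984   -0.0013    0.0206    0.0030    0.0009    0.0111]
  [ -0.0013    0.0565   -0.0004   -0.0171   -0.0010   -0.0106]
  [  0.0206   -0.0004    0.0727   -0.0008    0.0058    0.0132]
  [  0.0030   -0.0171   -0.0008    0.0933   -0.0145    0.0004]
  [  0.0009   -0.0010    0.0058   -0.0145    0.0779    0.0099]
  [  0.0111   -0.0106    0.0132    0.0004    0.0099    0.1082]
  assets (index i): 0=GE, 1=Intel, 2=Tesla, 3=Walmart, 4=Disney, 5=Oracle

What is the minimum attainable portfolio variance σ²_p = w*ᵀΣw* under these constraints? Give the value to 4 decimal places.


u=Σ⁻¹μ = [1.4854  2.5931  1.1942  0.8774  0.1198  1.7902]
v=Σ⁻¹𝟙 = [6.9027  25.0280  9.4358  17.3877  14.5398  8.4402]
a=μᵀu=1.130169  b=𝟙ᵀu=8.059942  c=𝟙ᵀv=81.734181  D=ac−b²=27.410800
λ₁=(c·0.133−b)/D = (81.734181·0.133−8.059942)/27.410800 = 0.102540
λ₂=(a−b·0.133)/D = (1.130169−8.059942·0.133)/27.410800 = 0.002123
w* = 0.102540·u + 0.002123·v:
  w_0 = 0.102540·1.4854 + 0.002123·6.9027 = 0.1670  (GE)
  w_1 = 0.102540·2.5931 + 0.002123·25.0280 = 0.3190  (Intel)
  w_2 = 0.102540·1.1942 + 0.002123·9.4358 = 0.1425  (Tesla)
  w_3 = 0.102540·0.8774 + 0.002123·17.3877 = 0.1269  (Walmart)
  w_4 = 0.102540·0.1198 + 0.002123·14.5398 = 0.0432  (Disney)
  w_5 = 0.102540·1.7902 + 0.002123·8.4402 = 0.2015  (Oracle)
Σw_i=1.0000  μᵀw=0.1330
σ²=wᵀΣw=λ₁·μ_p+λ₂ = 0.102540·0.133 + 0.002123 = 0.015761 ≈ 0.0158

0.0158


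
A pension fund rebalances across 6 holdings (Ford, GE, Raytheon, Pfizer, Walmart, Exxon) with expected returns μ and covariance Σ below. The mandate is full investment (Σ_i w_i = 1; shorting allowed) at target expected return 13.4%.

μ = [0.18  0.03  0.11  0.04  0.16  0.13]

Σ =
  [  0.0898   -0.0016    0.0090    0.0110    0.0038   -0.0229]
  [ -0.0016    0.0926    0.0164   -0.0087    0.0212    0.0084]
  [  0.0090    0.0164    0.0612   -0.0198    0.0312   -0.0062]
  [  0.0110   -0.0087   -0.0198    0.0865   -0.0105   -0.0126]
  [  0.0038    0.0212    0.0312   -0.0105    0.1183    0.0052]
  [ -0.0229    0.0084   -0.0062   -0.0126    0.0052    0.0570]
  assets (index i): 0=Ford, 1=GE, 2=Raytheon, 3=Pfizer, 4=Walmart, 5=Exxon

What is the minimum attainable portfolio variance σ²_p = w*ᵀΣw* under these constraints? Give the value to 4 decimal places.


g=Σ⁻¹μ = [2.5947  -0.3745  1.8792  1.1686  0.7786  3.7700]
h=Σ⁻¹𝟙 = [13.9857  6.1454  20.9366  19.5985  1.8589  28.6971]
a=μᵀg=1.323967  b=𝟙ᵀg=9.816803  c=𝟙ᵀh=91.222124  D=ac−b²=24.405446
λ₁=(c·0.134−b)/D = (91.222124·0.134−9.816803)/24.405446 = 0.098624
λ₂=(a−b·0.134)/D = (1.323967−9.816803·0.134)/24.405446 = 0.000349
w* = 0.098624·g + 0.000349·h:
  w_0 = 0.098624·2.5947 + 0.000349·13.9857 = 0.2608  (Ford)
  w_1 = 0.098624·-0.3745 + 0.000349·6.1454 = -0.0348  (GE)
  w_2 = 0.098624·1.8792 + 0.000349·20.9366 = 0.1926  (Raytheon)
  w_3 = 0.098624·1.1686 + 0.000349·19.5985 = 0.1221  (Pfizer)
  w_4 = 0.098624·0.7786 + 0.000349·1.8589 = 0.0774  (Walmart)
  w_5 = 0.098624·3.7700 + 0.000349·28.6971 = 0.3818  (Exxon)
Σw_i=1.0000  μᵀw=0.1340
σ²=wᵀΣw=λ₁·μ_p+λ₂ = 0.098624·0.134 + 0.000349 = 0.013565 ≈ 0.0136

0.0136
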